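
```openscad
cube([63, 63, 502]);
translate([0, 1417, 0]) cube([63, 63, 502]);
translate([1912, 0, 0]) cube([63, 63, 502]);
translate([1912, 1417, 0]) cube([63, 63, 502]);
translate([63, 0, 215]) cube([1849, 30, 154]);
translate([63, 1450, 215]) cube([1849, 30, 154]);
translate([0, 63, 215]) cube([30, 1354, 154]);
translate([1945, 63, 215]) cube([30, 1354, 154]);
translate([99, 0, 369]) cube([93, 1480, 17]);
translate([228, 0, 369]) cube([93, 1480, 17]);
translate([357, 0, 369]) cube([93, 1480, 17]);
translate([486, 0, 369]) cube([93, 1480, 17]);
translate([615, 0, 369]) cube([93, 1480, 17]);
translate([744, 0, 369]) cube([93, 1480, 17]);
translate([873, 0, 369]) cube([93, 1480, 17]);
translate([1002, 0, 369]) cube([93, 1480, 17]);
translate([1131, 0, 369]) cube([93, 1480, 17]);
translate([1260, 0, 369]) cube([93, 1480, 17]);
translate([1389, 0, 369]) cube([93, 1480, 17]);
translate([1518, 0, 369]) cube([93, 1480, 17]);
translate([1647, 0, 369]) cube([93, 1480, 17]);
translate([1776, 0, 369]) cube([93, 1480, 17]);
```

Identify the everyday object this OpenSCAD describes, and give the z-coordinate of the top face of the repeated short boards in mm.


A bed frame. The slat-top height is 386 mm.

Four posts, four rails, and a row of slats — a bed frame. Slats sit on the rails at z = 215 + 154 = 369; with slat thickness 17, the top is 386 mm.


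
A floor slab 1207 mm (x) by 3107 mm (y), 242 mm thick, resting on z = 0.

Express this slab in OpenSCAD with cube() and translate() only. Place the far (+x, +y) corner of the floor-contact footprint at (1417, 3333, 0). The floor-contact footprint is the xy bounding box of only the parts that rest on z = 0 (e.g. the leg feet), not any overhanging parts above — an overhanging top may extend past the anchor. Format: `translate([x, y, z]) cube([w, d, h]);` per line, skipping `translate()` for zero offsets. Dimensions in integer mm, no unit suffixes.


translate([210, 226, 0]) cube([1207, 3107, 242]);


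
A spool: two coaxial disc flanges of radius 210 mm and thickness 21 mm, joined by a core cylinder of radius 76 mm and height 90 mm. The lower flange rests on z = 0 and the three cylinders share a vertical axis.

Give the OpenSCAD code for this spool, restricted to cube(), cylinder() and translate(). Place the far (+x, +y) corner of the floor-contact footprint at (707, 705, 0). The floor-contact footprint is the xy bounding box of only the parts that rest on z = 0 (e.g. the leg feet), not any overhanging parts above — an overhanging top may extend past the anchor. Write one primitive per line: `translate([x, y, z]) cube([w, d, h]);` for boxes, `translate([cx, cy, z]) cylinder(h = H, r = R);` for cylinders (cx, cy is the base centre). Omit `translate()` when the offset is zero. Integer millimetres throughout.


translate([497, 495, 0]) cylinder(h = 21, r = 210);
translate([497, 495, 21]) cylinder(h = 90, r = 76);
translate([497, 495, 111]) cylinder(h = 21, r = 210);


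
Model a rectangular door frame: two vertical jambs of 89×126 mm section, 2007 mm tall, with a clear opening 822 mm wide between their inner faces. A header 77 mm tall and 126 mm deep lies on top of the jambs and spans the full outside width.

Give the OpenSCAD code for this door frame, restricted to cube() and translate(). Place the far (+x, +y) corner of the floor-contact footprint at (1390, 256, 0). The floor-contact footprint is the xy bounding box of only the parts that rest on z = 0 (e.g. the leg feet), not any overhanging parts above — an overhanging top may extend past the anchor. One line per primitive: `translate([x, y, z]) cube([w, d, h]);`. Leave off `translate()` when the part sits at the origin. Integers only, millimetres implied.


translate([390, 130, 0]) cube([89, 126, 2007]);
translate([1301, 130, 0]) cube([89, 126, 2007]);
translate([390, 130, 2007]) cube([1000, 126, 77]);


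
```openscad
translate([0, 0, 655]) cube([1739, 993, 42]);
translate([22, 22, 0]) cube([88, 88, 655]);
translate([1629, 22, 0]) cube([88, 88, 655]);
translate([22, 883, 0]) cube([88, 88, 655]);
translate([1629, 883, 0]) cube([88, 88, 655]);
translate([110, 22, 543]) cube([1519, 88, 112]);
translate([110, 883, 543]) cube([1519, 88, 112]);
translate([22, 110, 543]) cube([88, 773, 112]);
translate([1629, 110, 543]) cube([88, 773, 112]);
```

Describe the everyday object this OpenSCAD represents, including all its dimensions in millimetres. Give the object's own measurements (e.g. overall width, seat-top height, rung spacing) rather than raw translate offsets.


A rectangular dining table. The top is 1739×993×42 mm with its upper surface at z = 697 mm. It stands on four 88×88 mm square legs, each inset 22 mm from the nearest pair of top edges, running from the floor to the underside of the top. Four apron rails, 88 mm thick and 112 mm tall, run between adjacent legs with their top edges flush with the underside of the top and their outer faces flush with the legs' outer faces.


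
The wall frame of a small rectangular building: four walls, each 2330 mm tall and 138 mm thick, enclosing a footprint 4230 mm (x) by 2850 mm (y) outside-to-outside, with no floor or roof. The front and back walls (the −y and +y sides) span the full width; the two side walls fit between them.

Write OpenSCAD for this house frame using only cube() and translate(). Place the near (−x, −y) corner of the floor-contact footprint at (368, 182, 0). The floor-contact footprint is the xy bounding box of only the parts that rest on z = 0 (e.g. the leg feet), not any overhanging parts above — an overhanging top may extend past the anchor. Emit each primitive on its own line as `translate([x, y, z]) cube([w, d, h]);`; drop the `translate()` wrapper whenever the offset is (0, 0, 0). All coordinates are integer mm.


translate([368, 182, 0]) cube([4230, 138, 2330]);
translate([368, 2894, 0]) cube([4230, 138, 2330]);
translate([368, 320, 0]) cube([138, 2574, 2330]);
translate([4460, 320, 0]) cube([138, 2574, 2330]);


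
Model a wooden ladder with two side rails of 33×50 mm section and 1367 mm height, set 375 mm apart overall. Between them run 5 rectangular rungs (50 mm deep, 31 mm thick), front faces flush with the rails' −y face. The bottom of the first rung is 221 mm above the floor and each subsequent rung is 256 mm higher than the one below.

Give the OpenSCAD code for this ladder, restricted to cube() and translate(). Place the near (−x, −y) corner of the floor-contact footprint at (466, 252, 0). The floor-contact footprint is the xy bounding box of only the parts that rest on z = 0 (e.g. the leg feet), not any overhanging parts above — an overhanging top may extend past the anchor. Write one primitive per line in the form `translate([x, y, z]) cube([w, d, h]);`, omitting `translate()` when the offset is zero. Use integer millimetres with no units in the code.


// rung span = 375 - 2*33 = 309
// rung[k] z = 221 + k*256
translate([466, 252, 0]) cube([33, 50, 1367]);
translate([808, 252, 0]) cube([33, 50, 1367]);
translate([499, 252, 221]) cube([309, 50, 31]);
translate([499, 252, 477]) cube([309, 50, 31]);
translate([499, 252, 733]) cube([309, 50, 31]);
translate([499, 252, 989]) cube([309, 50, 31]);
translate([499, 252, 1245]) cube([309, 50, 31]);


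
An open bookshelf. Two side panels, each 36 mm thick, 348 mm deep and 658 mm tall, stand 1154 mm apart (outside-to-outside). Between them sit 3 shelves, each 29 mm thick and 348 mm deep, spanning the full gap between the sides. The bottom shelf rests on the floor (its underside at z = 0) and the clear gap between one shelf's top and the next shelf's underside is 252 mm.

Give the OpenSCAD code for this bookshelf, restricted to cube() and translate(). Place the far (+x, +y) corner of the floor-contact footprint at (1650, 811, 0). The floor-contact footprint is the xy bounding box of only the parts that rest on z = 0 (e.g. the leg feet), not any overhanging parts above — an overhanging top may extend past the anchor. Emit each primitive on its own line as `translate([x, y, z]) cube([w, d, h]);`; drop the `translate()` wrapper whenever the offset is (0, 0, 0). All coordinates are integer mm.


translate([496, 463, 0]) cube([36, 348, 658]);
translate([1614, 463, 0]) cube([36, 348, 658]);
translate([532, 463, 0]) cube([1082, 348, 29]);
translate([532, 463, 281]) cube([1082, 348, 29]);
translate([532, 463, 562]) cube([1082, 348, 29]);


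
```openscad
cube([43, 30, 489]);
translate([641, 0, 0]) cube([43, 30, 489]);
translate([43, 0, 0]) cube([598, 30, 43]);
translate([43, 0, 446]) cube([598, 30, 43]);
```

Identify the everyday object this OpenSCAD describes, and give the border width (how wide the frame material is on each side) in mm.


A picture frame. The border width is 43 mm.

Four thin pieces enclosing a rectangular opening — a picture frame. The two full-height stiles are 489 mm tall; the top rail sits at z = 446 and is 43 mm tall, so the border above the opening is 489 − 446 = 43 mm, matching the stile x-width.


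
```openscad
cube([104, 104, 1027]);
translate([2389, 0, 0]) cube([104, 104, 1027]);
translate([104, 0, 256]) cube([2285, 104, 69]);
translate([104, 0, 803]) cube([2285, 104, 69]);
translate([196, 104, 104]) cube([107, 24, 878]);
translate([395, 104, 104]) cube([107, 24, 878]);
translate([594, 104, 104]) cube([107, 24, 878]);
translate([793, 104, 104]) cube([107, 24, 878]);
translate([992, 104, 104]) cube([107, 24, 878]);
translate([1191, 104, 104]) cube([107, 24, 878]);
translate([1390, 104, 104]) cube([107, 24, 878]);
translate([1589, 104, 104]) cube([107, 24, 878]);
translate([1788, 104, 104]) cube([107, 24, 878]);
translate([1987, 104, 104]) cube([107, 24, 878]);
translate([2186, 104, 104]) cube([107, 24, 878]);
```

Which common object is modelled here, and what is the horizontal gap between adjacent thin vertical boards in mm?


A fence section. The picket gap is 92 mm.

Two posts, two rails, 11 pickets — a fence section. Span 2285 mm holds 11 pickets of 107 mm with 12 equal gaps: ⌊(2285 − 11·107) / 12⌋ = 92 mm.


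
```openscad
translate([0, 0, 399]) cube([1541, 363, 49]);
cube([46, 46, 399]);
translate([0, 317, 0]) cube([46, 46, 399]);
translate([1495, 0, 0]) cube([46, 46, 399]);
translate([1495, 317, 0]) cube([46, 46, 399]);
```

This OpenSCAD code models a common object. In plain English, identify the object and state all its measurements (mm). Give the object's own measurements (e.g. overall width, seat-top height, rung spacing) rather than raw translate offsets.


A long wooden bench with a 1541 mm (x) × 363 mm (y) seat, 49 mm thick, its top surface 448 mm above the floor. Four 46 mm square legs at the seat corners, flush with the edges, run from z = 0 to the seat underside.


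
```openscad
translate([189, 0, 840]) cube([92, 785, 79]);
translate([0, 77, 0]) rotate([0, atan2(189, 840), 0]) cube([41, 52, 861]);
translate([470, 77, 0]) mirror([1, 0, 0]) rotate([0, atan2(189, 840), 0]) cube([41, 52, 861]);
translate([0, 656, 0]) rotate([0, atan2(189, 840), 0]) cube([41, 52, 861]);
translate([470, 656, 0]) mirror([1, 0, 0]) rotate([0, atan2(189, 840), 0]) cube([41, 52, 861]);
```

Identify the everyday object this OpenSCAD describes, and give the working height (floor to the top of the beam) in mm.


A sawhorse. The overall height is 919 mm.

A beam across two mirrored pairs of raked legs — a sawhorse. The beam's underside is at z = 840 (matching the legs' vertical rise in atan2(189, 840)) and the beam is 79 mm tall, so its top is at 840 + 79 = 919 mm. The raked legs top out at the beam's underside, so that is the highest point.


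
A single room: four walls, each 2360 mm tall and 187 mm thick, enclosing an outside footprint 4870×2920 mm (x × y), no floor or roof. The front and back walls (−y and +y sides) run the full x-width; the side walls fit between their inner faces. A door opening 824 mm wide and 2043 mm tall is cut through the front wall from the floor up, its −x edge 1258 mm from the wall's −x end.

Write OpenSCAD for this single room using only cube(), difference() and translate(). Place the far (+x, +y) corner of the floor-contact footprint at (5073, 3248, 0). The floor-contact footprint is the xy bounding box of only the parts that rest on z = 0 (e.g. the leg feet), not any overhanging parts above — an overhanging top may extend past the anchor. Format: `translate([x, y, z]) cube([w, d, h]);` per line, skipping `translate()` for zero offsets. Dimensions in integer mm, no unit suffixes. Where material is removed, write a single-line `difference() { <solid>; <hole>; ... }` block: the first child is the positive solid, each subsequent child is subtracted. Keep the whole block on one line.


difference() { translate([203, 328, 0]) cube([4870, 187, 2360]); translate([1461, 328, 0]) cube([824, 187, 2043]); }
translate([203, 3061, 0]) cube([4870, 187, 2360]);
translate([203, 515, 0]) cube([187, 2546, 2360]);
translate([4886, 515, 0]) cube([187, 2546, 2360]);


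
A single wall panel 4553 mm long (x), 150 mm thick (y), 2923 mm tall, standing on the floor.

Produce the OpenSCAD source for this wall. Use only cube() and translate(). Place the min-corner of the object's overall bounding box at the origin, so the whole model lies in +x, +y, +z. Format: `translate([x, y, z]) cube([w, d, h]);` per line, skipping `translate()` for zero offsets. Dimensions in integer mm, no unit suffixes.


cube([4553, 150, 2923]);


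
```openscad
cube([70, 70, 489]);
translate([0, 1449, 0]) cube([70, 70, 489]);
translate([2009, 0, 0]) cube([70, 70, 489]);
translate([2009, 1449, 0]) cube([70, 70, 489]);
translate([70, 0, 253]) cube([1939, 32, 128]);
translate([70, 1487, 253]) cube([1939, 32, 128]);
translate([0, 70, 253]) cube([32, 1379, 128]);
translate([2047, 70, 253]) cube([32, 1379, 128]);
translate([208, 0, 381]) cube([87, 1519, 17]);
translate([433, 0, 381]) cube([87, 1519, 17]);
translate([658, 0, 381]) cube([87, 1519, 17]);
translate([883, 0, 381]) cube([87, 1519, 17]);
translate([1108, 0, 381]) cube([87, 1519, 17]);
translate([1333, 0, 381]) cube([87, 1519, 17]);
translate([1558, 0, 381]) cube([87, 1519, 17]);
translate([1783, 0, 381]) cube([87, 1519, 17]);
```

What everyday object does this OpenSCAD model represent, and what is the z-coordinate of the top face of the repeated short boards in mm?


A bed frame. The slat-top height is 398 mm.

Four posts, four rails, and a row of slats — a bed frame. Slats sit on the rails at z = 253 + 128 = 381; with slat thickness 17, the top is 398 mm.


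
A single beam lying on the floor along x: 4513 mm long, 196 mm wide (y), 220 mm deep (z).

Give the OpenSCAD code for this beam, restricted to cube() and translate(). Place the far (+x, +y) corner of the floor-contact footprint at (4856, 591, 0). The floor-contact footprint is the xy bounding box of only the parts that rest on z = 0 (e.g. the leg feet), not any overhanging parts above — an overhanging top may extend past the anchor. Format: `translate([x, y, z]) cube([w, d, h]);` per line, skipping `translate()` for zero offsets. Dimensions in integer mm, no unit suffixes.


translate([343, 395, 0]) cube([4513, 196, 220]);


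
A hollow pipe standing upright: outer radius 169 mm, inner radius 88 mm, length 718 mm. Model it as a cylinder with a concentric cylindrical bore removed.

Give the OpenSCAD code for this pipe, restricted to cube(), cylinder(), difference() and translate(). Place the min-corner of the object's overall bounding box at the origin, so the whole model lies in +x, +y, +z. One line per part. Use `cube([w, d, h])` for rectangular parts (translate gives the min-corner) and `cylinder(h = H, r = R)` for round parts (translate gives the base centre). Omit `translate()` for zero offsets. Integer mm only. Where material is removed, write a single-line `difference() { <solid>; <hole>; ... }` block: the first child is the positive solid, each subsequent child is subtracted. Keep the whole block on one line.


difference() { translate([169, 169, 0]) cylinder(h = 718, r = 169); translate([169, 169, 0]) cylinder(h = 718, r = 88); }


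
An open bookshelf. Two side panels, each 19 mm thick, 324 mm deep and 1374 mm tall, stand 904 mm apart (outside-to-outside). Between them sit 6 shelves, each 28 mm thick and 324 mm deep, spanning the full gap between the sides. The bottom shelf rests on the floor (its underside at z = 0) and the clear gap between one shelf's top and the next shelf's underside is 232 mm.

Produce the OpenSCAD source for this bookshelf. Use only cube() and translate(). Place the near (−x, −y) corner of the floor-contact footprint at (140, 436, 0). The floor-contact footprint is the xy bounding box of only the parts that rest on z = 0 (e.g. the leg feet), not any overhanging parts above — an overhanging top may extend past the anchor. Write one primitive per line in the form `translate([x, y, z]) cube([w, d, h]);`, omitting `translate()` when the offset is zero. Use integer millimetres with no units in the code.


translate([140, 436, 0]) cube([19, 324, 1374]);
translate([1025, 436, 0]) cube([19, 324, 1374]);
translate([159, 436, 0]) cube([866, 324, 28]);
translate([159, 436, 260]) cube([866, 324, 28]);
translate([159, 436, 520]) cube([866, 324, 28]);
translate([159, 436, 780]) cube([866, 324, 28]);
translate([159, 436, 1040]) cube([866, 324, 28]);
translate([159, 436, 1300]) cube([866, 324, 28]);


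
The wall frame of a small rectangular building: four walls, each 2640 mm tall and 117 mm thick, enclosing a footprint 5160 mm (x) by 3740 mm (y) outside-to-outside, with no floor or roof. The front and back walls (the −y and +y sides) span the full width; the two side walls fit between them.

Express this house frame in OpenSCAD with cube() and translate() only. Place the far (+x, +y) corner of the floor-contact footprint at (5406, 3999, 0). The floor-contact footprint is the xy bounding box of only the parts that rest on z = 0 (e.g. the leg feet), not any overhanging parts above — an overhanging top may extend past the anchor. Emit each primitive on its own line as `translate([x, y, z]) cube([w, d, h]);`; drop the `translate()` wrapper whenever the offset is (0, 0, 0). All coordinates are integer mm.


translate([246, 259, 0]) cube([5160, 117, 2640]);
translate([246, 3882, 0]) cube([5160, 117, 2640]);
translate([246, 376, 0]) cube([117, 3506, 2640]);
translate([5289, 376, 0]) cube([117, 3506, 2640]);


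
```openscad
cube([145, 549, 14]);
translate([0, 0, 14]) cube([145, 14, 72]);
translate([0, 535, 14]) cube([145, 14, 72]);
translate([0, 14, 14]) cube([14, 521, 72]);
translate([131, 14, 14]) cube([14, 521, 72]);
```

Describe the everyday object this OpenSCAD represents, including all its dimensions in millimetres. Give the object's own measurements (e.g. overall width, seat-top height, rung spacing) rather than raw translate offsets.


An open-topped rectangular box: outside dimensions 145×549×86 mm, with a uniform wall and base thickness of 14 mm. The base is a full 145×549 slab on the floor; four walls sit on top of the base. The front and back walls (the −y and +y sides) span the full width; the two side walls fit between them.


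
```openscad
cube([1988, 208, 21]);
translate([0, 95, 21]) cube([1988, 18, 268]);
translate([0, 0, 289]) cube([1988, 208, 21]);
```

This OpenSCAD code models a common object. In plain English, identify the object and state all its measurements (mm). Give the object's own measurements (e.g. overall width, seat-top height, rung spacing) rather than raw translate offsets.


An I-beam lying along x, 1988 mm long. Overall section height 310 mm. Two flanges 208 mm wide (y) and 21 mm thick, one on the floor and one at the top; a web 18 mm thick runs between them, centred on the flange width.


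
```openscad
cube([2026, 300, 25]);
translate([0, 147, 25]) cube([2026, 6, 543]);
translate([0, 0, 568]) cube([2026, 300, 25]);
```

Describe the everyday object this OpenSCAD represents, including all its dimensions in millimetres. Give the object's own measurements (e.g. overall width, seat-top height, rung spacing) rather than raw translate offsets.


An I-beam lying along x, 2026 mm long. Overall section height 593 mm. Two flanges 300 mm wide (y) and 25 mm thick, one on the floor and one at the top; a web 6 mm thick runs between them, centred on the flange width.


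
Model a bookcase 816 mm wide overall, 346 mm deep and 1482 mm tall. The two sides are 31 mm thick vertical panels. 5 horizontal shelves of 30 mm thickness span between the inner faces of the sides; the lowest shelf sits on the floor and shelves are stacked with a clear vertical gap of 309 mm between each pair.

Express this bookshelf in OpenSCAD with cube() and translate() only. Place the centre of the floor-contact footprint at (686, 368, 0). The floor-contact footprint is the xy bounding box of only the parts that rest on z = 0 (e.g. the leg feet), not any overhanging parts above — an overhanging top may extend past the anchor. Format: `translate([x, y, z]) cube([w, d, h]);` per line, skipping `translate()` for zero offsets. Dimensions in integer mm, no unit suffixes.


translate([278, 195, 0]) cube([31, 346, 1482]);
translate([1063, 195, 0]) cube([31, 346, 1482]);
translate([309, 195, 0]) cube([754, 346, 30]);
translate([309, 195, 339]) cube([754, 346, 30]);
translate([309, 195, 678]) cube([754, 346, 30]);
translate([309, 195, 1017]) cube([754, 346, 30]);
translate([309, 195, 1356]) cube([754, 346, 30]);


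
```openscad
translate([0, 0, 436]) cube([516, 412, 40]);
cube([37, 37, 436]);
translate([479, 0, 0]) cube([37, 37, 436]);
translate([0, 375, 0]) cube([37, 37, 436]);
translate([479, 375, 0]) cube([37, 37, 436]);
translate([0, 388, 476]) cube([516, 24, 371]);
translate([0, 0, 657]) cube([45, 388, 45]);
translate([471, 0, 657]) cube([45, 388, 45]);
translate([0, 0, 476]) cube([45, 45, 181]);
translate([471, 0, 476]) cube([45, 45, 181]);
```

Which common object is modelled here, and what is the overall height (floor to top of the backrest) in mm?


A chair. The overall height is 847 mm.

A slab on four corner posts with a tall panel at the back — a chair. The seat slab sits at z = 436 with thickness 40, and the 371 mm backrest starts at the seat top, so the overall height is 436 + 40 + 371 = 847 mm.


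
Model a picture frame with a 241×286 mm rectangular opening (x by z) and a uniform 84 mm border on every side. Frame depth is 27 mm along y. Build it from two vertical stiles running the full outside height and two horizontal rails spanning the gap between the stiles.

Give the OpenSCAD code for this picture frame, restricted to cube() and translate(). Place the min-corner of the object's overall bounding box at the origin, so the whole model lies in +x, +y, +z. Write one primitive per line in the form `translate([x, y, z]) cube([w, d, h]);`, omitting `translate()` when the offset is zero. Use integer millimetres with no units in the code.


cube([84, 27, 454]);
translate([325, 0, 0]) cube([84, 27, 454]);
translate([84, 0, 0]) cube([241, 27, 84]);
translate([84, 0, 370]) cube([241, 27, 84]);


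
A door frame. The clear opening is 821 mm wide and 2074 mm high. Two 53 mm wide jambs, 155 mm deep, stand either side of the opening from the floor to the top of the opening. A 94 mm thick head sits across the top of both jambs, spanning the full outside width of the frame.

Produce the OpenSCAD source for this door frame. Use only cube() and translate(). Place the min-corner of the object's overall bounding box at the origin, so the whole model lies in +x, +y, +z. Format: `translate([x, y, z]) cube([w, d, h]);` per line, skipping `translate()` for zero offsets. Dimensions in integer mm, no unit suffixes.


cube([53, 155, 2074]);
translate([874, 0, 0]) cube([53, 155, 2074]);
translate([0, 0, 2074]) cube([927, 155, 94]);


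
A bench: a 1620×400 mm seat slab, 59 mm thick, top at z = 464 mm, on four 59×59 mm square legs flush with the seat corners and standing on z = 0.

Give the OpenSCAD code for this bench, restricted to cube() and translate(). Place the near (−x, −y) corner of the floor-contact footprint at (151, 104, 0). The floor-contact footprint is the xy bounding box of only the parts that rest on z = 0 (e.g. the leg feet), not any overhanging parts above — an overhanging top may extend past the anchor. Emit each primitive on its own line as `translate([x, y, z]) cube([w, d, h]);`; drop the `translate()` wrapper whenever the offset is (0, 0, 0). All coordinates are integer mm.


translate([151, 104, 405]) cube([1620, 400, 59]);
translate([151, 104, 0]) cube([59, 59, 405]);
translate([151, 445, 0]) cube([59, 59, 405]);
translate([1712, 104, 0]) cube([59, 59, 405]);
translate([1712, 445, 0]) cube([59, 59, 405]);


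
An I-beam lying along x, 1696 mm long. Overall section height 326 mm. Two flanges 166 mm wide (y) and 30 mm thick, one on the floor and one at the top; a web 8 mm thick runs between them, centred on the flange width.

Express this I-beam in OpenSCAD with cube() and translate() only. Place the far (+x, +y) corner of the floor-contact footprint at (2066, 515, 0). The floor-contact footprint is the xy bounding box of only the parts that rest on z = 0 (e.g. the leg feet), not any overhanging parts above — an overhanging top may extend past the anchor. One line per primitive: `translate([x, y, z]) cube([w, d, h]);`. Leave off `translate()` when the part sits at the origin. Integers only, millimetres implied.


translate([370, 349, 0]) cube([1696, 166, 30]);
translate([370, 428, 30]) cube([1696, 8, 266]);
translate([370, 349, 296]) cube([1696, 166, 30]);


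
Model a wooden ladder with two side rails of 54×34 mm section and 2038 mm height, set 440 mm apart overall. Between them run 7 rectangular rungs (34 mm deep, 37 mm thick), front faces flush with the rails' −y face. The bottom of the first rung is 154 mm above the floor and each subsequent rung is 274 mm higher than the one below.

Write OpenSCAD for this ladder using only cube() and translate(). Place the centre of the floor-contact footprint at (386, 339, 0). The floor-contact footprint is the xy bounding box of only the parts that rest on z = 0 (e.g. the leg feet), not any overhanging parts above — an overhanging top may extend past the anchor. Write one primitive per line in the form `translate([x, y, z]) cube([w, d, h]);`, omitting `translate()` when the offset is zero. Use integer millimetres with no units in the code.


// rung span = 440 - 2*54 = 332
// rung[k] z = 154 + k*274
translate([166, 322, 0]) cube([54, 34, 2038]);
translate([552, 322, 0]) cube([54, 34, 2038]);
translate([220, 322, 154]) cube([332, 34, 37]);
translate([220, 322, 428]) cube([332, 34, 37]);
translate([220, 322, 702]) cube([332, 34, 37]);
translate([220, 322, 976]) cube([332, 34, 37]);
translate([220, 322, 1250]) cube([332, 34, 37]);
translate([220, 322, 1524]) cube([332, 34, 37]);
translate([220, 322, 1798]) cube([332, 34, 37]);


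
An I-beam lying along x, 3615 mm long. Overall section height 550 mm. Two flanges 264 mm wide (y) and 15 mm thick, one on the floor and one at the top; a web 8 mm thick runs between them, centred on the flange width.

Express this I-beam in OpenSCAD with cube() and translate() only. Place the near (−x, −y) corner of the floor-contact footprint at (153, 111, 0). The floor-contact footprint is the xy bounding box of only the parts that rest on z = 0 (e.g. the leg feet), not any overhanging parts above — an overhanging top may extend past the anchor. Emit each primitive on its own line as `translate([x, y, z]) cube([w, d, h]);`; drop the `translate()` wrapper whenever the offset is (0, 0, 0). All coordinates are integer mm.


translate([153, 111, 0]) cube([3615, 264, 15]);
translate([153, 239, 15]) cube([3615, 8, 520]);
translate([153, 111, 535]) cube([3615, 264, 15]);


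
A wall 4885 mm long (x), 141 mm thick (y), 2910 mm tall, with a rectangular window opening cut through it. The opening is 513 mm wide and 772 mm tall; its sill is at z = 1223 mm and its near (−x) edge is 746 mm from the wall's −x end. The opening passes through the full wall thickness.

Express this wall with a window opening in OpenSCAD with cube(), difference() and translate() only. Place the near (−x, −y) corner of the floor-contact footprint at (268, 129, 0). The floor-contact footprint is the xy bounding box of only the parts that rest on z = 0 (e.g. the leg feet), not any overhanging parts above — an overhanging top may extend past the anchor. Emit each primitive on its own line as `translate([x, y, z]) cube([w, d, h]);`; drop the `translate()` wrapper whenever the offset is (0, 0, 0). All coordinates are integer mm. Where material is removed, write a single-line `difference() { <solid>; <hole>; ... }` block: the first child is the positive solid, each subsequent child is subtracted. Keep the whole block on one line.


difference() { translate([268, 129, 0]) cube([4885, 141, 2910]); translate([1014, 129, 1223]) cube([513, 141, 772]); }


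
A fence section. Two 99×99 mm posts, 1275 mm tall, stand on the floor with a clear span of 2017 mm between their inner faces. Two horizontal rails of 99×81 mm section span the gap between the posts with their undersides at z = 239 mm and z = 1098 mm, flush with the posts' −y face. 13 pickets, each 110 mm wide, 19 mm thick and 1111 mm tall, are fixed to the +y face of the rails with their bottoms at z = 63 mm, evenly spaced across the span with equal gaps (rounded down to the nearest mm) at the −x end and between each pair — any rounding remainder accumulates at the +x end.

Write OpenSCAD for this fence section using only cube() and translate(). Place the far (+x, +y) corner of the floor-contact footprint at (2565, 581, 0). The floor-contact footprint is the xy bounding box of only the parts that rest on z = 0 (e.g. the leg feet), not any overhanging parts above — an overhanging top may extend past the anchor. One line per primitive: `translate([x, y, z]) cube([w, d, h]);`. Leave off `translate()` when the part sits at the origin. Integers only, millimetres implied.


translate([350, 482, 0]) cube([99, 99, 1275]);
translate([2466, 482, 0]) cube([99, 99, 1275]);
translate([449, 482, 239]) cube([2017, 99, 81]);
translate([449, 482, 1098]) cube([2017, 99, 81]);
translate([490, 581, 63]) cube([110, 19, 1111]);
translate([641, 581, 63]) cube([110, 19, 1111]);
translate([792, 581, 63]) cube([110, 19, 1111]);
translate([943, 581, 63]) cube([110, 19, 1111]);
translate([1094, 581, 63]) cube([110, 19, 1111]);
translate([1245, 581, 63]) cube([110, 19, 1111]);
translate([1396, 581, 63]) cube([110, 19, 1111]);
translate([1547, 581, 63]) cube([110, 19, 1111]);
translate([1698, 581, 63]) cube([110, 19, 1111]);
translate([1849, 581, 63]) cube([110, 19, 1111]);
translate([2000, 581, 63]) cube([110, 19, 1111]);
translate([2151, 581, 63]) cube([110, 19, 1111]);
translate([2302, 581, 63]) cube([110, 19, 1111]);


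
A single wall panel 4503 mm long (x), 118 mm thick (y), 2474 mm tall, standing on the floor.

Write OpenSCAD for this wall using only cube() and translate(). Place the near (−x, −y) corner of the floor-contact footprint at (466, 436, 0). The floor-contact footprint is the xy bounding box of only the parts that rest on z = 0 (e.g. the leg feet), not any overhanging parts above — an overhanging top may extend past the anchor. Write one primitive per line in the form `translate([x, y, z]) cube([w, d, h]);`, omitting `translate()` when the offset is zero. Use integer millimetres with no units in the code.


translate([466, 436, 0]) cube([4503, 118, 2474]);


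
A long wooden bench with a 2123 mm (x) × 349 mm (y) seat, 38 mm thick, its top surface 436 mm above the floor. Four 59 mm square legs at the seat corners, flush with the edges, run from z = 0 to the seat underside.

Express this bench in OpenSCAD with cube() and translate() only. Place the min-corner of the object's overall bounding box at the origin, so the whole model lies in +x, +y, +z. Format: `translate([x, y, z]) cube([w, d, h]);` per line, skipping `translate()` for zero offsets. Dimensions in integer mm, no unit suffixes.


// leg_h = 436 − 38 = 398
translate([0, 0, 398]) cube([2123, 349, 38]);
cube([59, 59, 398]);
translate([0, 290, 0]) cube([59, 59, 398]);
translate([2064, 0, 0]) cube([59, 59, 398]);
translate([2064, 290, 0]) cube([59, 59, 398]);


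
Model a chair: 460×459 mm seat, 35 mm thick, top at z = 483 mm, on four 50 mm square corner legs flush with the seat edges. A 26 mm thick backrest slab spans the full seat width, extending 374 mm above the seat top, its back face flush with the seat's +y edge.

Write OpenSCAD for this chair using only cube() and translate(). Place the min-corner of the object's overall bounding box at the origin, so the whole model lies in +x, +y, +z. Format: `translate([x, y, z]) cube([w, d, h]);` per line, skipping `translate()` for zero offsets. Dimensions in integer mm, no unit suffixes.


translate([0, 0, 448]) cube([460, 459, 35]);
cube([50, 50, 448]);
translate([410, 0, 0]) cube([50, 50, 448]);
translate([0, 409, 0]) cube([50, 50, 448]);
translate([410, 409, 0]) cube([50, 50, 448]);
translate([0, 433, 483]) cube([460, 26, 374]);


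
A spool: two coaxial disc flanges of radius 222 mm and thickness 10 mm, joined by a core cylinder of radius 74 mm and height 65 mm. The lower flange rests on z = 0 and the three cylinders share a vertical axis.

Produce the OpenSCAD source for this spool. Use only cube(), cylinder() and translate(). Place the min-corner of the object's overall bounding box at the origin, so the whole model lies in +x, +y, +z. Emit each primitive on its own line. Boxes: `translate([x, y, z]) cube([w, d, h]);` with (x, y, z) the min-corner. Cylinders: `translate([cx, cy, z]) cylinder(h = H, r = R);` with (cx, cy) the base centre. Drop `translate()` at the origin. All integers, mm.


translate([222, 222, 0]) cylinder(h = 10, r = 222);
translate([222, 222, 10]) cylinder(h = 65, r = 74);
translate([222, 222, 75]) cylinder(h = 10, r = 222);


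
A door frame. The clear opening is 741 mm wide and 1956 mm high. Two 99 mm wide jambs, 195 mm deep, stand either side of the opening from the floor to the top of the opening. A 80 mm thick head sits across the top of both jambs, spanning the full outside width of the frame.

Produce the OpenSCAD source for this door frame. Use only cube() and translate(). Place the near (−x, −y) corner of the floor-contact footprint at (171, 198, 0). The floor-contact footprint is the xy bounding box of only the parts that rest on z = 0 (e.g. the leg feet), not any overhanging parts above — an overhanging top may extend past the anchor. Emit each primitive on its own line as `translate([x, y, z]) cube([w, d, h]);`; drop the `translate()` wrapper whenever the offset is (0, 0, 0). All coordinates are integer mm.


translate([171, 198, 0]) cube([99, 195, 1956]);
translate([1011, 198, 0]) cube([99, 195, 1956]);
translate([171, 198, 1956]) cube([939, 195, 80]);


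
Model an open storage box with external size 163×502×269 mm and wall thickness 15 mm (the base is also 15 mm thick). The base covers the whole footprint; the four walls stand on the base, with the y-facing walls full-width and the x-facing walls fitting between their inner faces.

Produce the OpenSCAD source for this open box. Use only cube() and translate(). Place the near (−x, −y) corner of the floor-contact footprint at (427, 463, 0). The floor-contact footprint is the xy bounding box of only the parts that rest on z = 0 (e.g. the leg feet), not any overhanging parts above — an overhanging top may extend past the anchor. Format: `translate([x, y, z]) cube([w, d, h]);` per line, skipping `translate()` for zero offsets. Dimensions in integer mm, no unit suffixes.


translate([427, 463, 0]) cube([163, 502, 15]);
translate([427, 463, 15]) cube([163, 15, 254]);
translate([427, 950, 15]) cube([163, 15, 254]);
translate([427, 478, 15]) cube([15, 472, 254]);
translate([575, 478, 15]) cube([15, 472, 254]);


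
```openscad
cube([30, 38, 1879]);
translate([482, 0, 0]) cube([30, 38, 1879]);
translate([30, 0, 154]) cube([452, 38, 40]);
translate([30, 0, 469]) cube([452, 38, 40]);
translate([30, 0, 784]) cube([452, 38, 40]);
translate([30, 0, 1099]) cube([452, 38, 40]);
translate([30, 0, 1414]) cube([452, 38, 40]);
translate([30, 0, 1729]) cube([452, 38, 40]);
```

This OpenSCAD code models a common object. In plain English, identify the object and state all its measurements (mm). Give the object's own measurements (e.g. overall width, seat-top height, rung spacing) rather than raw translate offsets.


A straight ladder. Two 30×38 mm vertical rails, 1879 mm tall, stand 512 mm apart (outside-to-outside) with their front faces coplanar on the −y side. 6 rungs, each 38 mm deep and 40 mm tall, span between the inner faces of the rails, front faces flush with the rails. The lowest rung's underside is at z = 154 mm and rungs are spaced 315 mm apart (underside to underside).


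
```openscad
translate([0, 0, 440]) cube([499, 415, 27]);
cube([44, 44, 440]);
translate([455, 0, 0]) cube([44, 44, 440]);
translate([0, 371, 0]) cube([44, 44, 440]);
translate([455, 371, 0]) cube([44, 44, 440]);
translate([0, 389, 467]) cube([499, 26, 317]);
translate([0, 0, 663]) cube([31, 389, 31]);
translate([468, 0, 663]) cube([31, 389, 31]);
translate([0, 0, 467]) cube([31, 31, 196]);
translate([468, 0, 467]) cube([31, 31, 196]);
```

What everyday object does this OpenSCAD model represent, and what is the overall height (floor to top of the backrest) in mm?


A chair. The overall height is 784 mm.

A slab on four corner posts with a tall panel at the back — a chair. The seat slab sits at z = 440 with thickness 27, and the 317 mm backrest starts at the seat top, so the overall height is 440 + 27 + 317 = 784 mm.


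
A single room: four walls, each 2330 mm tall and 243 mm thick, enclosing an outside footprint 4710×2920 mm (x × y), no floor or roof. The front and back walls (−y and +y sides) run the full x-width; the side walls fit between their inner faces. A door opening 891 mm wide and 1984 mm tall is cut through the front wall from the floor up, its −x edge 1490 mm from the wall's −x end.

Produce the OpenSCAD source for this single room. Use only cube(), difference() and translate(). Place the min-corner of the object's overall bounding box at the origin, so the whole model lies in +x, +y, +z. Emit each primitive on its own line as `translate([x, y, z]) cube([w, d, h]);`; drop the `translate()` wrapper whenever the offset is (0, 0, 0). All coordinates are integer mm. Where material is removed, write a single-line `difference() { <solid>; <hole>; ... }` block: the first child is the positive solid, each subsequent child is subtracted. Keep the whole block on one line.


difference() { cube([4710, 243, 2330]); translate([1490, 0, 0]) cube([891, 243, 1984]); }
translate([0, 2677, 0]) cube([4710, 243, 2330]);
translate([0, 243, 0]) cube([243, 2434, 2330]);
translate([4467, 243, 0]) cube([243, 2434, 2330]);


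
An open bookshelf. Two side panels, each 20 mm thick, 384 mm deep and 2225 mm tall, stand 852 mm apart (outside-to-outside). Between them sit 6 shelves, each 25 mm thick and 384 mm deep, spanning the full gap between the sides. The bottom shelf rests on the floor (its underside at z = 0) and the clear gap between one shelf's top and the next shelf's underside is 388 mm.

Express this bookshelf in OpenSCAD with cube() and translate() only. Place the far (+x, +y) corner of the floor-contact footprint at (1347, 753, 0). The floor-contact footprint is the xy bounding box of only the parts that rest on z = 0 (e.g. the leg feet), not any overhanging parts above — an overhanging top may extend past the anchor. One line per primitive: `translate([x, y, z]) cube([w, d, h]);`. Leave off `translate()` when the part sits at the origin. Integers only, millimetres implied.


translate([495, 369, 0]) cube([20, 384, 2225]);
translate([1327, 369, 0]) cube([20, 384, 2225]);
translate([515, 369, 0]) cube([812, 384, 25]);
translate([515, 369, 413]) cube([812, 384, 25]);
translate([515, 369, 826]) cube([812, 384, 25]);
translate([515, 369, 1239]) cube([812, 384, 25]);
translate([515, 369, 1652]) cube([812, 384, 25]);
translate([515, 369, 2065]) cube([812, 384, 25]);
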